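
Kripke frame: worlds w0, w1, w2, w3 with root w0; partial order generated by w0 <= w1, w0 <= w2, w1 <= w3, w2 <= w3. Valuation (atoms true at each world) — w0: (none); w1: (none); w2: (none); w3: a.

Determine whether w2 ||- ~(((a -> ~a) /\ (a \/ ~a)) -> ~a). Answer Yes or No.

No

w2 ||-/- ~(((a -> ~a) /\ (a \/ ~a)) -> ~a) since w2 is accessible from w2 and w2 ||- ((a -> ~a) /\ (a \/ ~a)) -> ~a.
w2 ||- ((a -> ~a) /\ (a \/ ~a)) -> ~a vacuously: no world accessible from w2 forces the antecedent (a -> ~a) /\ (a \/ ~a).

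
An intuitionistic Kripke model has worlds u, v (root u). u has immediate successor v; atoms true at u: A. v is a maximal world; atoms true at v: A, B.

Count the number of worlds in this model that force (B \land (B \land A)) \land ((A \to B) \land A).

1

u: does not force it — u \nVdash (B \land (B \land A)) \land ((A \to B) \land A) since u fails B \land (B \land A).
v: forces it.
Worlds forcing the formula: {v}.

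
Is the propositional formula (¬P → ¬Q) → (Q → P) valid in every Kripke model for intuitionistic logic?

This is the converse of contraposition, which is not intuitionistically valid.
A Kripke countermodel: worlds s0, s1; order generated by s0 ≤ s1; atoms true at each world — s0:{Q}; s1:{P,Q}.
s0 ⊮ (¬P → ¬Q) → (Q → P): already at s0 itself, s0 ⊩ ¬P → ¬Q but s0 ⊮ Q → P.
s0 ⊮ Q → P: already at s0 itself, s0 ⊩ Q but s0 ⊮ P.
s0 lacks atom P, so s0 ⊮ P.
So the root s0 does not force the formula.

No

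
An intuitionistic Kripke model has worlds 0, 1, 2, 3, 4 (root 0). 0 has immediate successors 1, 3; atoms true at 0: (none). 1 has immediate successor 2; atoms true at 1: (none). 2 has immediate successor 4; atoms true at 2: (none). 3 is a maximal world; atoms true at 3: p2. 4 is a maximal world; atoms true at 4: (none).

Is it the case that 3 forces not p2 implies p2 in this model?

3 forces not p2 implies p2 vacuously: no world accessible from 3 forces the antecedent not p2.

Yes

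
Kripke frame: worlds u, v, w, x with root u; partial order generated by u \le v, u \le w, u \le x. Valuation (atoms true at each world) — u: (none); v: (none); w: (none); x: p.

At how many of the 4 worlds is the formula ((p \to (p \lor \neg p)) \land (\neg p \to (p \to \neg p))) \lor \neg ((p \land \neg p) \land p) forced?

u: forces it.
v: forces it.
w: forces it.
x: forces it.
Worlds forcing the formula: {u, v, w, x}.

4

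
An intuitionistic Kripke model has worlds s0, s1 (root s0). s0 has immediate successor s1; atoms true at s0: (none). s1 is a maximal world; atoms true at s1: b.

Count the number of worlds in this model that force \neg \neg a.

0

s0: does not force it — s0 \nVdash \neg \neg a since s0 is accessible from s0 and s0 \Vdash \neg a.
s1: does not force it — s1 \nVdash \neg \neg a since s1 is accessible from s1 and s1 \Vdash \neg a.
Worlds forcing the formula: { }.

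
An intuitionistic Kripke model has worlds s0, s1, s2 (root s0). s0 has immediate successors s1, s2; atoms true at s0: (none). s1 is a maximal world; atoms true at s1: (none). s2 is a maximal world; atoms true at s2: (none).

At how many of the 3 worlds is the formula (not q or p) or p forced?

3

s0: forces it.
s1: forces it.
s2: forces it.
Worlds forcing the formula: {s0, s1, s2}.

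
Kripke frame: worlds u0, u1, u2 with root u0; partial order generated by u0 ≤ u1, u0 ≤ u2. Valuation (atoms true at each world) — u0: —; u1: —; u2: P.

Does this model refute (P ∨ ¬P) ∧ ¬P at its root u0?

Yes

u0 ⊮ (P ∨ ¬P) ∧ ¬P since u0 fails P ∨ ¬P.
So the root u0 does not force (P ∨ ¬P) ∧ ¬P; the model is a countermodel.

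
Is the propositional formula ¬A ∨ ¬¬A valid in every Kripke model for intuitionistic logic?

This is the weak law of excluded middle, which is not intuitionistically valid.
A Kripke countermodel: worlds w0, w1, w2; order generated by w0 ≤ w1, w0 ≤ w2; atoms true at each world — w0:{}; w1:{A}; w2:{}.
w0 ⊮ ¬A ∨ ¬¬A: neither disjunct is forced at w0.
w0 ⊮ ¬A since w1 is accessible from w0 and w1 ⊩ A.
So the root w0 does not force the formula.

No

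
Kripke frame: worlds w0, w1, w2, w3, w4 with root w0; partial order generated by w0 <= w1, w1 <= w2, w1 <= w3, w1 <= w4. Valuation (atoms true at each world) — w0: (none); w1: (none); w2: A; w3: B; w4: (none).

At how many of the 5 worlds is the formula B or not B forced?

w0: does not force it — w0 does not force B or not B: neither disjunct is forced at w0.
w1: does not force it — w1 does not force B or not B: neither disjunct is forced at w1.
w2: forces it.
w3: forces it.
w4: forces it.
Worlds forcing the formula: {w2, w3, w4}.

3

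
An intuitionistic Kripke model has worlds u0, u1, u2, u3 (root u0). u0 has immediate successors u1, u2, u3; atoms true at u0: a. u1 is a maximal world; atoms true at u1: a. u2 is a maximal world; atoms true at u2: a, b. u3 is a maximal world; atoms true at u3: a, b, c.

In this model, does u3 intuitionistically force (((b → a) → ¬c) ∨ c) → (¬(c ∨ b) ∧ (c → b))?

u3 ⊮ (((b → a) → ¬c) ∨ c) → (¬(c ∨ b) ∧ (c → b)): already at u3 itself, u3 ⊩ ((b → a) → ¬c) ∨ c but u3 ⊮ ¬(c ∨ b) ∧ (c → b).
u3 ⊮ ¬(c ∨ b) ∧ (c → b) since u3 fails ¬(c ∨ b).

No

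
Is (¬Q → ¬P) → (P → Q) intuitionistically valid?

This is the converse of contraposition, which is not intuitionistically valid.
A Kripke countermodel: worlds w0, w1; order generated by w0 ≤ w1; atoms true at each world — w0:{P}; w1:{P,Q}.
w0 ⊮ (¬Q → ¬P) → (P → Q): already at w0 itself, w0 ⊩ ¬Q → ¬P but w0 ⊮ P → Q.
w0 ⊮ P → Q: already at w0 itself, w0 ⊩ P but w0 ⊮ Q.
w0 lacks atom Q, so w0 ⊮ Q.
So the root w0 does not force the formula.

No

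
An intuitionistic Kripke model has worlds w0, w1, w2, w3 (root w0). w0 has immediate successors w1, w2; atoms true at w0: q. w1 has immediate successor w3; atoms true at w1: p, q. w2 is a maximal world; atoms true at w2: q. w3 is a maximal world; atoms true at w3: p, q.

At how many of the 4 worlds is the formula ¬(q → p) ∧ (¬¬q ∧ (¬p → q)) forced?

1

w0: does not force it — w0 ⊮ ¬(q → p) ∧ (¬¬q ∧ (¬p → q)) since w0 fails ¬(q → p).
w1: does not force it.
w2: forces it.
w3: does not force it.
Worlds forcing the formula: {w2}.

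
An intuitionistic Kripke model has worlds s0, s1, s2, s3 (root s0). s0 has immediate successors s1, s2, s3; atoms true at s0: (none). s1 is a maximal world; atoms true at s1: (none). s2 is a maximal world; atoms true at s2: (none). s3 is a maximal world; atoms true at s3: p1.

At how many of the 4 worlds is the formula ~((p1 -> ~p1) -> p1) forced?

s0: does not force it — s0 ||-/- ~((p1 -> ~p1) -> p1) since s3 is accessible from s0 and s3 ||- (p1 -> ~p1) -> p1.
s1: forces it.
s2: forces it.
s3: does not force it.
Worlds forcing the formula: {s1, s2}.

2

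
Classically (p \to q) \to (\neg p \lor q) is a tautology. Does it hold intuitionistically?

This is the material-implication-as-disjunction principle, which is not intuitionistically valid.
A Kripke countermodel: worlds s0, s1; order generated by s0 \le s1; atoms true at each world — s0:{}; s1:{p,q}.
s0 \nVdash (p \to q) \to (\neg p \lor q): already at s0 itself, s0 \Vdash p \to q but s0 \nVdash \neg p \lor q.
s0 \nVdash \neg p \lor q: neither disjunct is forced at s0.
s0 \nVdash \neg p since s1 is accessible from s0 and s1 \Vdash p.
So the root s0 does not force the formula.

No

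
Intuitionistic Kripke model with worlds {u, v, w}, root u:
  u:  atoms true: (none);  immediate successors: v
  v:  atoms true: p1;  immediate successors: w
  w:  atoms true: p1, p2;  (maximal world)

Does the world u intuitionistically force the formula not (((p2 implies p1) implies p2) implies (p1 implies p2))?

u does not force not (((p2 implies p1) implies p2) implies (p1 implies p2)) since u is accessible from u and u forces ((p2 implies p1) implies p2) implies (p1 implies p2).
u forces ((p2 implies p1) implies p2) implies (p1 implies p2): every world accessible from u that forces (p2 implies p1) implies p2 (namely w) also forces p1 implies p2.

No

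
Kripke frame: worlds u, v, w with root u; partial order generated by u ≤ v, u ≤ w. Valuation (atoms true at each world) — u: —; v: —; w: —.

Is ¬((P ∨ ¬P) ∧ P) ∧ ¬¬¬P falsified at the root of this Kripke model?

u ⊩ ¬((P ∨ ¬P) ∧ P) ∧ ¬¬¬P since u forces both conjuncts.
So the root u forces ¬((P ∨ ¬P) ∧ P) ∧ ¬¬¬P; the model is not a countermodel.

No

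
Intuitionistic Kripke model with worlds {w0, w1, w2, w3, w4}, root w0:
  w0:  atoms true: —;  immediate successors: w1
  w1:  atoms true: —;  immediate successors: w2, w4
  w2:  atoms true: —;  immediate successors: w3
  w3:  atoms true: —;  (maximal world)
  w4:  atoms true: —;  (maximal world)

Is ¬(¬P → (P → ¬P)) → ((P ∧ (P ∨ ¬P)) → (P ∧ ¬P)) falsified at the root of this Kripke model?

No

w0 ⊩ ¬(¬P → (P → ¬P)) → ((P ∧ (P ∨ ¬P)) → (P ∧ ¬P)) vacuously: no world accessible from w0 forces the antecedent ¬(¬P → (P → ¬P)).
So the root w0 forces ¬(¬P → (P → ¬P)) → ((P ∧ (P ∨ ¬P)) → (P ∧ ¬P)); the model is not a countermodel.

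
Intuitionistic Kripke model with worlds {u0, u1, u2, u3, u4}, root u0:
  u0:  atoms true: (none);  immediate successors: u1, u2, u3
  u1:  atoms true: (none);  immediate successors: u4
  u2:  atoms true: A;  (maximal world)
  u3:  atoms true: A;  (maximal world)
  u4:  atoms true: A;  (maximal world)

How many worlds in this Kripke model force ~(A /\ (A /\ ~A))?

u0: forces it.
u1: forces it.
u2: forces it.
u3: forces it.
u4: forces it.
Worlds forcing the formula: {u0, u1, u2, u3, u4}.

5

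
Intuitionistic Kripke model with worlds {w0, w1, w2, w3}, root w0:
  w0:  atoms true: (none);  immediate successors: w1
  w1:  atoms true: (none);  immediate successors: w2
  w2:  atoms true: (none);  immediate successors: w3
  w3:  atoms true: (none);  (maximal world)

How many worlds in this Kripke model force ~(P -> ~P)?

w0: does not force it — w0 ||-/- ~(P -> ~P) since w0 is accessible from w0 and w0 ||- P -> ~P.
w1: does not force it.
w2: does not force it.
w3: does not force it.
Worlds forcing the formula: { }.

0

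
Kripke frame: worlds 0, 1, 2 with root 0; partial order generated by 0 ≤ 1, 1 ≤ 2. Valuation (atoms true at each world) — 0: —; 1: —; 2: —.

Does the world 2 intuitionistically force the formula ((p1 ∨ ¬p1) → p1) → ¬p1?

2 ⊩ ((p1 ∨ ¬p1) → p1) → ¬p1 vacuously: no world accessible from 2 forces the antecedent (p1 ∨ ¬p1) → p1.

Yes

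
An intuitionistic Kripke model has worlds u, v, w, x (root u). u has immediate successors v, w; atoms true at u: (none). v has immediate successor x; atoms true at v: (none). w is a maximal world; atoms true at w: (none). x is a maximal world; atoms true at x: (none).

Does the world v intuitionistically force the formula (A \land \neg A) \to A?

v \Vdash (A \land \neg A) \to A vacuously: no world accessible from v forces the antecedent A \land \neg A.

Yes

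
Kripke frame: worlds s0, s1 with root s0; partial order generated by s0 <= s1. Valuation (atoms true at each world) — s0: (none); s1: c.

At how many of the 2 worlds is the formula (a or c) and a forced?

s0: does not force it — s0 does not force (a or c) and a since s0 fails a or c.
s1: does not force it — s1 does not force (a or c) and a since s1 fails a.
Worlds forcing the formula: { }.

0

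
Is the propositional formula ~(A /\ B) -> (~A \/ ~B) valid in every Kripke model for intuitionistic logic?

No

This is the constructively invalid direction of De Morgan's law for conjunction, which is not intuitionistically valid.
A Kripke countermodel: worlds u, v, w; order generated by u <= v, u <= w; atoms true at each world — u:{}; v:{A}; w:{B}.
u ||-/- ~(A /\ B) -> (~A \/ ~B): already at u itself, u ||- ~(A /\ B) but u ||-/- ~A \/ ~B.
u ||-/- ~A \/ ~B: neither disjunct is forced at u.
u ||-/- ~A since v is accessible from u and v ||- A.
So the root u does not force the formula.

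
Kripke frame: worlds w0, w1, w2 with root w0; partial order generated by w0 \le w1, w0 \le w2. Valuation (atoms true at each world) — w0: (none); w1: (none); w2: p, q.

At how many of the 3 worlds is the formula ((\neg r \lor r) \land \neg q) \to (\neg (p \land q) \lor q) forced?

w0: forces it.
w1: forces it.
w2: forces it.
Worlds forcing the formula: {w0, w1, w2}.

3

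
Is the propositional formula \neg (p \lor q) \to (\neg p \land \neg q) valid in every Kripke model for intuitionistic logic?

This is a constructively valid De Morgan direction (negated disjunction to conjunction of negations), which is intuitionistically derivable.
From \neg (p \lor q): if p held then p \lor q would, contradiction — so \neg p; similarly \neg q.

Yes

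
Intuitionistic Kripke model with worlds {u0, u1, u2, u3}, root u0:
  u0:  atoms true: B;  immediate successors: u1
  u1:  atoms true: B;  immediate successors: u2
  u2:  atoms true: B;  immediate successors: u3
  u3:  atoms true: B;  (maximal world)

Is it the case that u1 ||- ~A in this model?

u1 ||- ~A: no world accessible from u1 forces A.

Yes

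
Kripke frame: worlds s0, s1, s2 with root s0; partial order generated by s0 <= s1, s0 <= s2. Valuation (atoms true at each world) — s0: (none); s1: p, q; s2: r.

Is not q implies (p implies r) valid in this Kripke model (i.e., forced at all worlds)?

s0 forces not q implies (p implies r): every world accessible from s0 that forces not q (namely s2) also forces p implies r.
Since the root s0 forces not q implies (p implies r) and forcing is persistent (monotone upward), every world forces it.

Yes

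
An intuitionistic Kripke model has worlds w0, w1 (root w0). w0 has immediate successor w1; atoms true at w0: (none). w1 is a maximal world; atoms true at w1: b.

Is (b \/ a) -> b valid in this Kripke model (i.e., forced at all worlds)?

w0 ||- (b \/ a) -> b: every world accessible from w0 that forces b \/ a (namely w1) also forces b.
Since the root w0 forces (b \/ a) -> b and forcing is persistent (monotone upward), every world forces it.

Yes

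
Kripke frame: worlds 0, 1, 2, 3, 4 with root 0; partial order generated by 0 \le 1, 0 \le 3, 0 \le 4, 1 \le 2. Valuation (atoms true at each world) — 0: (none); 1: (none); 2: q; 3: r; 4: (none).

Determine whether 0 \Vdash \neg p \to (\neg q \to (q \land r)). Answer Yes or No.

0 \nVdash \neg p \to (\neg q \to (q \land r)): already at 0 itself, 0 \Vdash \neg p but 0 \nVdash \neg q \to (q \land r).
0 \nVdash \neg q \to (q \land r): at the accessible world 3, 3 \Vdash \neg q but 3 \nVdash q \land r.
3 \nVdash q \land r since 3 fails q.

No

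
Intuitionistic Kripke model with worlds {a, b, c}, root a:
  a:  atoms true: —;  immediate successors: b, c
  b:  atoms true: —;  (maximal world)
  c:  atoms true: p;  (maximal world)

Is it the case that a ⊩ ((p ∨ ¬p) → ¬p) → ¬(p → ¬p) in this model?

a ⊮ ((p ∨ ¬p) → ¬p) → ¬(p → ¬p): at the accessible world b, b ⊩ (p ∨ ¬p) → ¬p but b ⊮ ¬(p → ¬p).
b ⊮ ¬(p → ¬p) since b is accessible from b and b ⊩ p → ¬p.
b ⊩ p → ¬p vacuously: no world accessible from b forces the antecedent p.

No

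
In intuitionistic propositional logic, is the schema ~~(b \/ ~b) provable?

This is the double negation of excluded middle, which is intuitionistically derivable.
Assuming ~(b \/ ~b): from b we'd get b \/ ~b, so ~b; but then b \/ ~b again — contradiction. Hence ~~(b \/ ~b).

Yes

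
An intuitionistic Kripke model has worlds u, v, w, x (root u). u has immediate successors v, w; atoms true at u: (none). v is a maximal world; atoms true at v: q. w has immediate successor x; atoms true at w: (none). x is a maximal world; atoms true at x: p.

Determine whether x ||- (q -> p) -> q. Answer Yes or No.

x ||-/- (q -> p) -> q: already at x itself, x ||- q -> p but x ||-/- q.
x lacks atom q, so x ||-/- q.

No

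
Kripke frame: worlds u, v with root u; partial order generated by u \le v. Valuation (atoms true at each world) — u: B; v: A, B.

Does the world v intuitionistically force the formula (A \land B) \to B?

Yes

v \Vdash (A \land B) \to B: every world accessible from v that forces A \land B (namely v) also forces B.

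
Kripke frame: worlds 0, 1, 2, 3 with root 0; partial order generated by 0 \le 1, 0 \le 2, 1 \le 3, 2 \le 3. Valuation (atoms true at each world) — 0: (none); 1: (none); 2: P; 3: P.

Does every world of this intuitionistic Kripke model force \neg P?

No

Not every world: 0 \nVdash \neg P.
0 \nVdash \neg P since 2 is accessible from 0 and 2 \Vdash P.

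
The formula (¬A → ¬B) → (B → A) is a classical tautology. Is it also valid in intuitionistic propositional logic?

This is the converse of contraposition, which is not intuitionistically valid.
A Kripke countermodel: worlds 0, 1; order generated by 0 ≤ 1; atoms true at each world — 0:{B}; 1:{A,B}.
0 ⊮ (¬A → ¬B) → (B → A): already at 0 itself, 0 ⊩ ¬A → ¬B but 0 ⊮ B → A.
0 ⊮ B → A: already at 0 itself, 0 ⊩ B but 0 ⊮ A.
0 lacks atom A, so 0 ⊮ A.
So the root 0 does not force the formula.

No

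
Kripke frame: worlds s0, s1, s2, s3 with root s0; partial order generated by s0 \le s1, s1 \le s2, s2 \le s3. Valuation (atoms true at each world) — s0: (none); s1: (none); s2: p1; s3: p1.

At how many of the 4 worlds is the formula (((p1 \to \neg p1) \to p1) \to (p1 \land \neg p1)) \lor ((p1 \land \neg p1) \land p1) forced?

0

s0: does not force it — s0 \nVdash (((p1 \to \neg p1) \to p1) \to (p1 \land \neg p1)) \lor ((p1 \land \neg p1) \land p1): neither disjunct is forced at s0.
s1: does not force it.
s2: does not force it.
s3: does not force it.
Worlds forcing the formula: { }.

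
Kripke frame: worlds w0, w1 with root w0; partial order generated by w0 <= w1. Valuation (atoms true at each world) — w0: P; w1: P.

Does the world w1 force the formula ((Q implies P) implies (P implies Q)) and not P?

No

w1 does not force ((Q implies P) implies (P implies Q)) and not P since w1 fails (Q implies P) implies (P implies Q).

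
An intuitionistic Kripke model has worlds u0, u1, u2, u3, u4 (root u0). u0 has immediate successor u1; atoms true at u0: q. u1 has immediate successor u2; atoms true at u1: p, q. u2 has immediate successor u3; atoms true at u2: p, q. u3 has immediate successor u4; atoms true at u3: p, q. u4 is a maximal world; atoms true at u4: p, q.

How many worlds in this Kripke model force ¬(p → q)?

u0: does not force it — u0 ⊮ ¬(p → q) since u0 is accessible from u0 and u0 ⊩ p → q.
u1: does not force it.
u2: does not force it.
u3: does not force it.
u4: does not force it.
Worlds forcing the formula: { }.

0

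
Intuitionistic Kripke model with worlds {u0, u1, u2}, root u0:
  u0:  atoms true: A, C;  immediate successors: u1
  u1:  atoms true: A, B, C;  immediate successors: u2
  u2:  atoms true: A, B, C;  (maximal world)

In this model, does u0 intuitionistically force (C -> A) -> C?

Yes

u0 ||- (C -> A) -> C: every world accessible from u0 that forces C -> A (namely u0, u1, u2) also forces C.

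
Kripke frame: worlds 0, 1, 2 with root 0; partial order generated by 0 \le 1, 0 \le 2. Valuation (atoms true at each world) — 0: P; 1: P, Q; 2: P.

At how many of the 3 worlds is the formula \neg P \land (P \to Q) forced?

0: does not force it — 0 \nVdash \neg P \land (P \to Q) since 0 fails \neg P.
1: does not force it.
2: does not force it.
Worlds forcing the formula: { }.

0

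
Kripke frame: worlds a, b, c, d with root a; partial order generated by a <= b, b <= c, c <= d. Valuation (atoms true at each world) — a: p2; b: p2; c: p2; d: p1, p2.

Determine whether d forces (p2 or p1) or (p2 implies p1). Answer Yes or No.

Yes

d forces (p2 or p1) or (p2 implies p1) via the disjunct p2 or p1.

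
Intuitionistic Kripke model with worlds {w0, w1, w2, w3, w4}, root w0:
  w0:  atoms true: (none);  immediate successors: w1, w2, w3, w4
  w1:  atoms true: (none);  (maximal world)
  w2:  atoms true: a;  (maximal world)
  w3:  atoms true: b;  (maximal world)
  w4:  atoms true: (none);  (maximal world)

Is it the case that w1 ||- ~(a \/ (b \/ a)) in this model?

Yes

w1 ||- ~(a \/ (b \/ a)): no world accessible from w1 forces a \/ (b \/ a).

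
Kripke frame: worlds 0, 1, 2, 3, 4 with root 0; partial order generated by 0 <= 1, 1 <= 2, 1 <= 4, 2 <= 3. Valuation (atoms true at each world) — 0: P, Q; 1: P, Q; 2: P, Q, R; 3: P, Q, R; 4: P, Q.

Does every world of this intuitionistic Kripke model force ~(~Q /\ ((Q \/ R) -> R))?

Yes

0 ||- ~(~Q /\ ((Q \/ R) -> R)): no world accessible from 0 forces ~Q /\ ((Q \/ R) -> R).
Since the root 0 forces ~(~Q /\ ((Q \/ R) -> R)) and forcing is persistent (monotone upward), every world forces it.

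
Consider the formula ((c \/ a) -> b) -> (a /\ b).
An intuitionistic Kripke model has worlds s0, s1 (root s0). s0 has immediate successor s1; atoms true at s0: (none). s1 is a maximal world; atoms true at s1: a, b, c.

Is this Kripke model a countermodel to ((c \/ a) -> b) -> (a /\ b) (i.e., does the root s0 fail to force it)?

Yes

s0 ||-/- ((c \/ a) -> b) -> (a /\ b): already at s0 itself, s0 ||- (c \/ a) -> b but s0 ||-/- a /\ b.
s0 ||-/- a /\ b since s0 fails a.
So the root s0 does not force ((c \/ a) -> b) -> (a /\ b); the model is a countermodel.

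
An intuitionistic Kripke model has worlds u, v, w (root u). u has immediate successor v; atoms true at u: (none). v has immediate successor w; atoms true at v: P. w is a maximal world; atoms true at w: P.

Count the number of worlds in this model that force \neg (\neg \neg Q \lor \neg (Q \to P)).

3

u: forces it.
v: forces it.
w: forces it.
Worlds forcing the formula: {u, v, w}.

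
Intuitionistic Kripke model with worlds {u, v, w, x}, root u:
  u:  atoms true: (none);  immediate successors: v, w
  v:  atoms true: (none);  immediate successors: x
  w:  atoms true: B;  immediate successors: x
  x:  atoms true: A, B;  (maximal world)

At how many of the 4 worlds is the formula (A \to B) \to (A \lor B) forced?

2

u: does not force it — u \nVdash (A \to B) \to (A \lor B): already at u itself, u \Vdash A \to B but u \nVdash A \lor B.
v: does not force it — v \nVdash (A \to B) \to (A \lor B): already at v itself, v \Vdash A \to B but v \nVdash A \lor B.
w: forces it.
x: forces it.
Worlds forcing the formula: {w, x}.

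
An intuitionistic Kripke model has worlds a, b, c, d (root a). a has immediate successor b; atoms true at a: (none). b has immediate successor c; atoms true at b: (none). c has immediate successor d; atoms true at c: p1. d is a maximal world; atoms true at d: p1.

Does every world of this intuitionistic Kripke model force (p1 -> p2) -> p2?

Yes

a ||- (p1 -> p2) -> p2 vacuously: no world accessible from a forces the antecedent p1 -> p2.
Since the root a forces (p1 -> p2) -> p2 and forcing is persistent (monotone upward), every world forces it.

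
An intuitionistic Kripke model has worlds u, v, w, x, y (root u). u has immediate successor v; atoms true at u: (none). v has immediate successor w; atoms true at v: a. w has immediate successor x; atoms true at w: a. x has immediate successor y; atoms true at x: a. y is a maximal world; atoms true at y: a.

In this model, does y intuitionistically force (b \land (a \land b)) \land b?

y \nVdash (b \land (a \land b)) \land b since y fails b \land (a \land b).

No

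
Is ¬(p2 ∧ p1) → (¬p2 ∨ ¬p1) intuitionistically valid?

This is the constructively invalid direction of De Morgan's law for conjunction, which is not intuitionistically valid.
A Kripke countermodel: worlds a, b, c; order generated by a ≤ b, a ≤ c; atoms true at each world — a:{}; b:{p2}; c:{p1}.
a ⊮ ¬(p2 ∧ p1) → (¬p2 ∨ ¬p1): already at a itself, a ⊩ ¬(p2 ∧ p1) but a ⊮ ¬p2 ∨ ¬p1.
a ⊮ ¬p2 ∨ ¬p1: neither disjunct is forced at a.
a ⊮ ¬p2 since b is accessible from a and b ⊩ p2.
So the root a does not force the formula.

No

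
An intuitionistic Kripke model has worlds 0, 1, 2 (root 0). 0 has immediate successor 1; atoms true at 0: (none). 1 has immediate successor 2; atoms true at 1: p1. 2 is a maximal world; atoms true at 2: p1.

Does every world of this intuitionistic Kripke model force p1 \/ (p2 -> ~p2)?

Yes

0 ||- p1 \/ (p2 -> ~p2) via the disjunct p2 -> ~p2.
Since the root 0 forces p1 \/ (p2 -> ~p2) and forcing is persistent (monotone upward), every world forces it.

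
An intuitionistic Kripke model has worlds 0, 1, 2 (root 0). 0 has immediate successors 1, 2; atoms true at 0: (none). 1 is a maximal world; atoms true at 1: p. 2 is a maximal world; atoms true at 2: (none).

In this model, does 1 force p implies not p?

No

1 does not force p implies not p: already at 1 itself, 1 forces p but 1 does not force not p.
1 does not force not p since 1 is accessible from 1 and 1 forces p.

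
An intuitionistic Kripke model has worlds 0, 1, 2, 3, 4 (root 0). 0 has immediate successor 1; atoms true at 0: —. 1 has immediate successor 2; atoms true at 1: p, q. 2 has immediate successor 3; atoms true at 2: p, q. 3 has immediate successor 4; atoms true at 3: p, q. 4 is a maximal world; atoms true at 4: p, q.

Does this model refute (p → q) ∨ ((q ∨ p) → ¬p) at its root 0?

No

0 ⊩ (p → q) ∨ ((q ∨ p) → ¬p) via the disjunct p → q.
So the root 0 forces (p → q) ∨ ((q ∨ p) → ¬p); the model is not a countermodel.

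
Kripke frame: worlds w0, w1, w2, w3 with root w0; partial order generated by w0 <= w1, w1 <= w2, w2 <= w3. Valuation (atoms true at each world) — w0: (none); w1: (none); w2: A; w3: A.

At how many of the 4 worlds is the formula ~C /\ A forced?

w0: does not force it — w0 ||-/- ~C /\ A since w0 fails A.
w1: does not force it — w1 ||-/- ~C /\ A since w1 fails A.
w2: forces it.
w3: forces it.
Worlds forcing the formula: {w2, w3}.

2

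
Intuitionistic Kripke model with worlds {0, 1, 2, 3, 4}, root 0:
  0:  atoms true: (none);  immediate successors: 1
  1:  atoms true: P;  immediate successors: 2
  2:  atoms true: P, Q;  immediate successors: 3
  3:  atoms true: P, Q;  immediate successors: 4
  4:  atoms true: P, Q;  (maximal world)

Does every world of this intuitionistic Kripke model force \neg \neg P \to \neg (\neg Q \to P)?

Not every world: 0 \nVdash \neg \neg P \to \neg (\neg Q \to P).
0 \nVdash \neg \neg P \to \neg (\neg Q \to P): already at 0 itself, 0 \Vdash \neg \neg P but 0 \nVdash \neg (\neg Q \to P).
0 \nVdash \neg (\neg Q \to P) since 0 is accessible from 0 and 0 \Vdash \neg Q \to P.
0 \Vdash \neg Q \to P vacuously: no world accessible from 0 forces the antecedent \neg Q.

No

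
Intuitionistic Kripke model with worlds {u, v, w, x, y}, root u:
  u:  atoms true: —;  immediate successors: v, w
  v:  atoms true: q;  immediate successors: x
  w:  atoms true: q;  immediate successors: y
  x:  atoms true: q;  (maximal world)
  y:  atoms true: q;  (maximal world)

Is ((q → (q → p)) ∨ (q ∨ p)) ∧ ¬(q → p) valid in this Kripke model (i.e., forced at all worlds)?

Not every world: u ⊮ ((q → (q → p)) ∨ (q ∨ p)) ∧ ¬(q → p).
u ⊮ ((q → (q → p)) ∨ (q ∨ p)) ∧ ¬(q → p) since u fails (q → (q → p)) ∨ (q ∨ p).

No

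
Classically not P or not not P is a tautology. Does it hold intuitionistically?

This is the weak law of excluded middle, which is not intuitionistically valid.
A Kripke countermodel: worlds u, v, w; order generated by u <= v, u <= w; atoms true at each world — u:{}; v:{P}; w:{}.
u does not force not P or not not P: neither disjunct is forced at u.
u does not force not P since v is accessible from u and v forces P.
So the root u does not force the formula.

No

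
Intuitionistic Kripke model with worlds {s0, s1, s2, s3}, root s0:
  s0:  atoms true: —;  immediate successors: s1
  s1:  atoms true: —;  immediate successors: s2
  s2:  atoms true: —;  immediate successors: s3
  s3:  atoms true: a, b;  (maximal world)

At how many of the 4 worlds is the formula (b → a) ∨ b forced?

4

s0: forces it.
s1: forces it.
s2: forces it.
s3: forces it.
Worlds forcing the formula: {s0, s1, s2, s3}.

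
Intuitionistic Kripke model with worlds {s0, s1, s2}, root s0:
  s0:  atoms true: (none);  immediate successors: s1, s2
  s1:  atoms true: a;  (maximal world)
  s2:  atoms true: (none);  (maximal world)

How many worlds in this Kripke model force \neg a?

s0: does not force it — s0 \nVdash \neg a since s1 is accessible from s0 and s1 \Vdash a.
s1: does not force it — s1 \nVdash \neg a since s1 is accessible from s1 and s1 \Vdash a.
s2: forces it.
Worlds forcing the formula: {s2}.

1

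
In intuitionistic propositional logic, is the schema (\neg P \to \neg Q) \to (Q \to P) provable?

No

This is the converse of contraposition, which is not intuitionistically valid.
A Kripke countermodel: worlds u0, u1; order generated by u0 \le u1; atoms true at each world — u0:{Q}; u1:{P,Q}.
u0 \nVdash (\neg P \to \neg Q) \to (Q \to P): already at u0 itself, u0 \Vdash \neg P \to \neg Q but u0 \nVdash Q \to P.
u0 \nVdash Q \to P: already at u0 itself, u0 \Vdash Q but u0 \nVdash P.
u0 lacks atom P, so u0 \nVdash P.
So the root u0 does not force the formula.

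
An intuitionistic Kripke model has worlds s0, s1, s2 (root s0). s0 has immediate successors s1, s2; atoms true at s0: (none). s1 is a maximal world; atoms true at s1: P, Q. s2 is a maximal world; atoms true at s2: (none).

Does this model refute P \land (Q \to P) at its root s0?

Yes

s0 \nVdash P \land (Q \to P) since s0 fails P.
So the root s0 does not force P \land (Q \to P); the model is a countermodel.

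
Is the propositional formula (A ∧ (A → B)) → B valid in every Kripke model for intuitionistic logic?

This is modus ponens in implicational form, which is intuitionistically derivable.
If a world forces A and A → B, then applying the implication at that world (which is accessible from itself) gives B.

Yes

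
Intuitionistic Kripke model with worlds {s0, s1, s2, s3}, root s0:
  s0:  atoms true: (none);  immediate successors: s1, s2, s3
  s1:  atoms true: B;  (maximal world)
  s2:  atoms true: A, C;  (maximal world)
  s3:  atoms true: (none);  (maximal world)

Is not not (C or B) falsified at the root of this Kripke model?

Yes

s0 does not force not not (C or B) since s3 is accessible from s0 and s3 forces not (C or B).
s3 forces not (C or B): no world accessible from s3 forces C or B.
So the root s0 does not force not not (C or B); the model is a countermodel.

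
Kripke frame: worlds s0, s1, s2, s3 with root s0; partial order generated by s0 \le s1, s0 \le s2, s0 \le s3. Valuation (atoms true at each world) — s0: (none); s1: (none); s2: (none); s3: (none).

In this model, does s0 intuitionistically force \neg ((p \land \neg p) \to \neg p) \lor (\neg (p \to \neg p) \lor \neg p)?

s0 \Vdash \neg ((p \land \neg p) \to \neg p) \lor (\neg (p \to \neg p) \lor \neg p) via the disjunct \neg (p \to \neg p) \lor \neg p.

Yes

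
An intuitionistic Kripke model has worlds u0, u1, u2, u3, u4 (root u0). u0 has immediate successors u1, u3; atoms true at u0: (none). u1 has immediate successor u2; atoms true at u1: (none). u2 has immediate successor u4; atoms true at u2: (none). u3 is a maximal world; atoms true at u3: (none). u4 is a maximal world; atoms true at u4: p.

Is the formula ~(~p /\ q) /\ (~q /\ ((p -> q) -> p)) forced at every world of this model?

Not every world: u0 ||-/- ~(~p /\ q) /\ (~q /\ ((p -> q) -> p)).
u0 ||-/- ~(~p /\ q) /\ (~q /\ ((p -> q) -> p)) since u0 fails ~q /\ ((p -> q) -> p).

No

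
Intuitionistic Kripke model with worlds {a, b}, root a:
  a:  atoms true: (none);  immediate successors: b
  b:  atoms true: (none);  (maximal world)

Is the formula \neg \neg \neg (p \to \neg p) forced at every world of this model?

Not every world: a \nVdash \neg \neg \neg (p \to \neg p).
a \nVdash \neg \neg \neg (p \to \neg p) since a is accessible from a and a \Vdash \neg \neg (p \to \neg p).
a \Vdash \neg \neg (p \to \neg p): no world accessible from a forces \neg (p \to \neg p).

No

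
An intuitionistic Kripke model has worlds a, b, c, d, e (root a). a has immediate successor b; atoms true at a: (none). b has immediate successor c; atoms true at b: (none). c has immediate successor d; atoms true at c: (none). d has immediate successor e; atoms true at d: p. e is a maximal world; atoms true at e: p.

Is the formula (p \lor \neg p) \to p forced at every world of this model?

a \Vdash (p \lor \neg p) \to p: every world accessible from a that forces p \lor \neg p (namely d, e) also forces p.
Since the root a forces (p \lor \neg p) \to p and forcing is persistent (monotone upward), every world forces it.

Yes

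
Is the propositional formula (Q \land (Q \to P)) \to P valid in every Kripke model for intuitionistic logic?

This is modus ponens in implicational form, which is intuitionistically derivable.
If a world forces Q and Q \to P, then applying the implication at that world (which is accessible from itself) gives P.

Yes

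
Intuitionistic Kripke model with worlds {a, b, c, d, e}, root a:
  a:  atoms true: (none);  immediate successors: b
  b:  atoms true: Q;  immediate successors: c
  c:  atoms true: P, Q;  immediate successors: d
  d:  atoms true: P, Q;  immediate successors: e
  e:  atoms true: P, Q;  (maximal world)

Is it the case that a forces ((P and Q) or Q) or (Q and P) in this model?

No

a does not force ((P and Q) or Q) or (Q and P): neither disjunct is forced at a.
a does not force (P and Q) or Q: neither disjunct is forced at a.
a does not force P and Q since a fails P.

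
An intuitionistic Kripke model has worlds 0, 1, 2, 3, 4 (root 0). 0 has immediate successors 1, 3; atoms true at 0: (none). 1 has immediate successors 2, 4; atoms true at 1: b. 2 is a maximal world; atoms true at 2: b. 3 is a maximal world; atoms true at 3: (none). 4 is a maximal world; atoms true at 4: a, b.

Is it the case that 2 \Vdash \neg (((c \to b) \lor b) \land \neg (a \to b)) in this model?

Yes

2 \Vdash \neg (((c \to b) \lor b) \land \neg (a \to b)): no world accessible from 2 forces ((c \to b) \lor b) \land \neg (a \to b).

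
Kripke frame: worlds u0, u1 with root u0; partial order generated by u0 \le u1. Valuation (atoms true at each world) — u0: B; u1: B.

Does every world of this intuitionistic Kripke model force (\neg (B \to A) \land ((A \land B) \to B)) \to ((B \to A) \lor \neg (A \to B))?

No

Not every world: u0 \nVdash (\neg (B \to A) \land ((A \land B) \to B)) \to ((B \to A) \lor \neg (A \to B)).
u0 \nVdash (\neg (B \to A) \land ((A \land B) \to B)) \to ((B \to A) \lor \neg (A \to B)): already at u0 itself, u0 \Vdash \neg (B \to A) \land ((A \land B) \to B) but u0 \nVdash (B \to A) \lor \neg (A \to B).
u0 \nVdash (B \to A) \lor \neg (A \to B): neither disjunct is forced at u0.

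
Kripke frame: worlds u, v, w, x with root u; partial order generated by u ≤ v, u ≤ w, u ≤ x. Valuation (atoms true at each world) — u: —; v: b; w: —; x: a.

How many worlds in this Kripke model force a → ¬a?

u: does not force it — u ⊮ a → ¬a: at the accessible world x, x ⊩ a but x ⊮ ¬a.
v: forces it.
w: forces it.
x: does not force it — x ⊮ a → ¬a: already at x itself, x ⊩ a but x ⊮ ¬a.
Worlds forcing the formula: {v, w}.

2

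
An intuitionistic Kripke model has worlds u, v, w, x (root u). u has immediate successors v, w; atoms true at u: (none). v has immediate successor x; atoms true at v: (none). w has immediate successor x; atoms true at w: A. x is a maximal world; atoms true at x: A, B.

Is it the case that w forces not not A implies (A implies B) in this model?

w does not force not not A implies (A implies B): already at w itself, w forces not not A but w does not force A implies B.
w does not force A implies B: already at w itself, w forces A but w does not force B.
w lacks atom B, so w does not force B.

No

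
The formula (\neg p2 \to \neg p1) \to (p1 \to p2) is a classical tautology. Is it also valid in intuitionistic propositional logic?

No

This is the converse of contraposition, which is not intuitionistically valid.
A Kripke countermodel: worlds 0, 1; order generated by 0 \le 1; atoms true at each world — 0:{p1}; 1:{p1,p2}.
0 \nVdash (\neg p2 \to \neg p1) \to (p1 \to p2): already at 0 itself, 0 \Vdash \neg p2 \to \neg p1 but 0 \nVdash p1 \to p2.
0 \nVdash p1 \to p2: already at 0 itself, 0 \Vdash p1 but 0 \nVdash p2.
0 lacks atom p2, so 0 \nVdash p2.
So the root 0 does not force the formula.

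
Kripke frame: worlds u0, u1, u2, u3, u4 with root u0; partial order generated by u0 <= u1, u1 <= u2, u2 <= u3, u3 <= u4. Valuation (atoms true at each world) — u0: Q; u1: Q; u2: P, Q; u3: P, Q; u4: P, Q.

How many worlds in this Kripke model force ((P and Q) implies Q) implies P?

u0: does not force it — u0 does not force ((P and Q) implies Q) implies P: already at u0 itself, u0 forces (P and Q) implies Q but u0 does not force P.
u1: does not force it.
u2: forces it.
u3: forces it.
u4: forces it.
Worlds forcing the formula: {u2, u3, u4}.

3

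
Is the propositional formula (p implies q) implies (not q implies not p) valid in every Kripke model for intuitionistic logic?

This is the forward direction of contraposition, which is intuitionistically derivable.
Assume p implies q and not q. If p held then q would follow, contradicting not q; so not p.

Yes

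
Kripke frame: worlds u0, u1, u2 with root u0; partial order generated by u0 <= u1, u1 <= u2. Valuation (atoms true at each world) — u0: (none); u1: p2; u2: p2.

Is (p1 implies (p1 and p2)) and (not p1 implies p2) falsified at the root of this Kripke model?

Yes

u0 does not force (p1 implies (p1 and p2)) and (not p1 implies p2) since u0 fails not p1 implies p2.
So the root u0 does not force (p1 implies (p1 and p2)) and (not p1 implies p2); the model is a countermodel.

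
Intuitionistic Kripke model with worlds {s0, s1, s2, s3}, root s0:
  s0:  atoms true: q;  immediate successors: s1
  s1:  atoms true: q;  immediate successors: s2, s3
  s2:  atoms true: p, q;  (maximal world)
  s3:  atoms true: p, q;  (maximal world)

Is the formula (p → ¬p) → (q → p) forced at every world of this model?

Yes

s0 ⊩ (p → ¬p) → (q → p) vacuously: no world accessible from s0 forces the antecedent p → ¬p.
Since the root s0 forces (p → ¬p) → (q → p) and forcing is persistent (monotone upward), every world forces it.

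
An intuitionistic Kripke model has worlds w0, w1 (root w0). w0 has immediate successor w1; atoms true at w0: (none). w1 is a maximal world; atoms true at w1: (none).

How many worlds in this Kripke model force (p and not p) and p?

0

w0: does not force it — w0 does not force (p and not p) and p since w0 fails p and not p.
w1: does not force it.
Worlds forcing the formula: { }.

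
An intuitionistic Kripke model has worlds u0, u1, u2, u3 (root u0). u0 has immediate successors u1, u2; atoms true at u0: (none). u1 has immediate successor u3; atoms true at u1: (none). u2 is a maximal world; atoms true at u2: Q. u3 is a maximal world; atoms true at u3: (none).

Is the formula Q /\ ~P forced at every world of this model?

Not every world: u0 ||-/- Q /\ ~P.
u0 ||-/- Q /\ ~P since u0 fails Q.

No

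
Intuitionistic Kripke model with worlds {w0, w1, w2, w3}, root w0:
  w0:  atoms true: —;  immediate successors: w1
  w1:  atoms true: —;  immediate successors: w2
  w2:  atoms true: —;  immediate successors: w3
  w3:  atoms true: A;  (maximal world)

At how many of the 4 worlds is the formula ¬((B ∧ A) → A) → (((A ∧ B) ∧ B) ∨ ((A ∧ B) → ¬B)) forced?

4

w0: forces it.
w1: forces it.
w2: forces it.
w3: forces it.
Worlds forcing the formula: {w0, w1, w2, w3}.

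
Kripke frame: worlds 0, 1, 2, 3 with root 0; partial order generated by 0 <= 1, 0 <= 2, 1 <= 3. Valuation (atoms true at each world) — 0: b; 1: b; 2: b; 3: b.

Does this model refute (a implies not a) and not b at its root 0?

0 does not force (a implies not a) and not b since 0 fails not b.
So the root 0 does not force (a implies not a) and not b; the model is a countermodel.

Yes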